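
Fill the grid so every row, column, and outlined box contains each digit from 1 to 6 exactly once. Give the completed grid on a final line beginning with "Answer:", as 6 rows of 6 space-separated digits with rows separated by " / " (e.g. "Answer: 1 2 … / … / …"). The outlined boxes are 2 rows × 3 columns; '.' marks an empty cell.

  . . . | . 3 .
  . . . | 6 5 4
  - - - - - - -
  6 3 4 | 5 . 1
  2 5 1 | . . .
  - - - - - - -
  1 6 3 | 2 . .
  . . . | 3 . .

Step 1. [r2c3∈{2}] r2c3's peers cover all but 2, so r2c3=2.
Step 2. [r6c3∈{5}] nothing but 5 survives at r6c3 ⇒ r6c3=5.
Step 3. [r6c1∈{4}] r6c1 has the single candidate 4. So r6c1=4.
Step 4. [r6c6∈{6}] r6c6's peers cover all but 6, so r6c6=6.
Step 5. [r4c5∈{4,6}] r4c5 is the only open cell in row 4 admitting 6, so r4c5=6.
Step 6. [r1c4∈{1}] r1c4 has the single candidate 1. So r1c4=1.
Step 7. [r3c5∈{2}] r3c5 has the single candidate 2, so r3c5=2.
Step 8. [r6c5∈{1}] nothing but 1 survives at r6c5 ⇒ r6c5=1.
Step 9. [r4c4∈{4}] only 4 remains possible at r4c4, so r4c4=4.
Step 10. [r4c6∈{3}] nothing but 3 survives at r4c6. So r4c6=3.
Step 11. [r5c6∈{5}] only 5 remains possible at r5c6, so r5c6=5.
Step 12. [r1c2∈{4}] r1c2 has the single candidate 4, so r1c2=4.
Step 13. [r6c2∈{2}] r6c2's peers cover all but 2, so r6c2=2.
Step 14. [r1c1∈{5}] nothing but 5 survives at r1c1, so r1c1=5.
Step 15. [r1c3∈{6}] only 6 remains possible at r1c3, so r1c3=6.
Step 16. [r2c2∈{1}] nothing but 1 survives at r2c2 ⇒ r2c2=1.
Step 17. [r2c1∈{3}] r2c1 has the single candidate 3, so r2c1=3.
Step 18. [r1c6∈{2}] only 2 remains possible at r1c6 ⇒ r1c6=2.
Step 19. [r5c5∈{4}] only 4 remains possible at r5c5 ⇒ r5c5=4.

Answer: 5 4 6 1 3 2 / 3 1 2 6 5 4 / 6 3 4 5 2 1 / 2 5 1 4 6 3 / 1 6 3 2 4 5 / 4 2 5 3 1 6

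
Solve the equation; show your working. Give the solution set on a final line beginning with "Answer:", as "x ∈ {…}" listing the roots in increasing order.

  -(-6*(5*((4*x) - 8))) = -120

Step 1. [-(-6*(5*((4*x) - 8))) = -120] leading − — multiply by −1. So neg: -6*(5*((4*x) - 8)) = 120.
Step 2. [-6*(5*((4*x) - 8)) = 120] leading coefficient -6: divide by -6. So div: 5*((4*x) - 8) = -20.
Step 3. [5*((4*x) - 8) = -20] divide by the outer 5. So div: (4*x) - 8 = -4.
Step 4. [(4*x) - 8 = -4] 4 | LHS and 4 | -4: pull 4 out, so factor: x - 2 = -1.
Step 5. [x - 2 = -1] the outer -2 inverts by adding 2 ⇒ sub: x = 1.

Answer: x ∈ {1}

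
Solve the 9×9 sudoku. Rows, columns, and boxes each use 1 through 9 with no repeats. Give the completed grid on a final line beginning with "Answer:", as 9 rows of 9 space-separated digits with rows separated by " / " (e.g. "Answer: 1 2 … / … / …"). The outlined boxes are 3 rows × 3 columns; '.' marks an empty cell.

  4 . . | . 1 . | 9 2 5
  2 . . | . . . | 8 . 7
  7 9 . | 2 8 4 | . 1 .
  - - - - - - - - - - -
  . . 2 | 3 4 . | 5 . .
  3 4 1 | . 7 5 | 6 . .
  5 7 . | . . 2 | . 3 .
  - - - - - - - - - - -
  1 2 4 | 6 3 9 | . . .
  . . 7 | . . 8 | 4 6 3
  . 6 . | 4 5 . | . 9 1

Step 1. [r5c8∈{8}] r5c8's peers cover all but 8. So r5c8=8.
Step 2. [r6c3∈{6,8,9}] r6c3 is the only open cell in col 3 admitting 9, so r6c3=9.
Step 3. [r9c3∈{3,8}] 3 has one home in row 9: r9c3, so r9c3=3.
Step 4. [r3c3∈{5,6}] row 3 places 5 nowhere but r3c3 ⇒ r3c3=5.
Step 5. [r2c3∈{6}] only 6 remains possible at r2c3 ⇒ r2c3=6.
Step 6. [r1c6∈{3,6,7}] across row 1, 6 lands solely at r1c6. So r1c6=6.
Step 7. [r7c7∈{7}] only 7 remains possible at r7c7. So r7c7=7.
Step 8. [r1c2∈{3,8}] r1c2 is the only open cell in row 1 admitting 3, so r1c2=3.
Step 9. [r5c4∈{9}] r5c4 is down to just 9. So r5c4=9.
Step 10. [r6c7∈{1}] r6c7 has the single candidate 1. So r6c7=1.
Step 11. [r4c1∈{6,8}] row 4 places 6 nowhere but r4c1. So r4c1=6.
Step 12. [r6c5∈{6}] nothing but 6 survives at r6c5. So r6c5=6.
Step 13. [r4c8∈{7}] r4c8 has the single candidate 7. So r4c8=7.
Step 14. [r7c9∈{8}] r7c9's peers cover all but 8, so r7c9=8.
Step 15. [r1c4∈{7}] only 7 remains possible at r1c4 ⇒ r1c4=7.
Step 16. [r2c2∈{1}] nothing but 1 survives at r2c2, so r2c2=1.
Step 17. [r3c7∈{3}] r3c7's peers cover all but 3, so r3c7=3.
Step 18. [r2c5∈{9}] r2c5 is down to just 9. So r2c5=9.
Step 19. [r8c2∈{5}] only 5 remains possible at r8c2, so r8c2=5.
Step 20. [r9c6∈{7}] r9c6 is down to just 7. So r9c6=7.
Step 21. [r4c9∈{9}] nothing but 9 survives at r4c9. So r4c9=9.
Step 22. [r3c9∈{6}] r3c9's peers cover all but 6 ⇒ r3c9=6.
Step 23. [r4c6∈{1}] nothing but 1 survives at r4c6. So r4c6=1.
Step 24. [r2c4∈{5}] r2c4 is down to just 5, so r2c4=5.
Step 25. [r8c1∈{9}] r8c1 is down to just 9, so r8c1=9.
Step 26. [r1c3∈{8}] only 8 remains possible at r1c3, so r1c3=8.
Step 27. [r8c4∈{1}] r8c4 is down to just 1. So r8c4=1.
Step 28. [r8c5∈{2}] only 2 remains possible at r8c5. So r8c5=2.
Step 29. [r6c9∈{4}] only 4 remains possible at r6c9, so r6c9=4.
Step 30. [r2c6∈{3}] only 3 remains possible at r2c6, so r2c6=3.
Step 31. [r9c7∈{2}] only 2 remains possible at r9c7, so r9c7=2.
Step 32. [r9c1∈{8}] r9c1's peers cover all but 8 ⇒ r9c1=8.
Step 33. [r6c4∈{8}] only 8 remains possible at r6c4 ⇒ r6c4=8.
Step 34. [r4c2∈{8}] only 8 remains possible at r4c2 ⇒ r4c2=8.
Step 35. [r7c8∈{5}] nothing but 5 survives at r7c8, so r7c8=5.
Step 36. [r5c9∈{2}] only 2 remains possible at r5c9, so r5c9=2.
Step 37. [r2c8∈{4}] only 4 remains possible at r2c8, so r2c8=4.

Answer: 4 3 8 7 1 6 9 2 5 / 2 1 6 5 9 3 8 4 7 / 7 9 5 2 8 4 3 1 6 / 6 8 2 3 4 1 5 7 9 / 3 4 1 9 7 5 6 8 2 / 5 7 9 8 6 2 1 3 4 / 1 2 4 6 3 9 7 5 8 / 9 5 7 1 2 8 4 6 3 / 8 6 3 4 5 7 2 9 1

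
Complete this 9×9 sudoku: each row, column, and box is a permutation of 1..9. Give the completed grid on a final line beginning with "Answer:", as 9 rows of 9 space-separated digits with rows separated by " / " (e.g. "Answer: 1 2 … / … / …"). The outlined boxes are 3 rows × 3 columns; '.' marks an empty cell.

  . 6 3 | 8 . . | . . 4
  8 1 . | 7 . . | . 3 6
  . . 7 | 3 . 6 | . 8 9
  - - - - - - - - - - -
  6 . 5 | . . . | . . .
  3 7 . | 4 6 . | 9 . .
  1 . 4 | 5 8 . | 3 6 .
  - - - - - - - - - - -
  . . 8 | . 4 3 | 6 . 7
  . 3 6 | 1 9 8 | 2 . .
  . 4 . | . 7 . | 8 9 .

Step 1. [r1c8∈{1,2,5,7}] 2 has one home in box 3: r1c8, so r1c8=2.
Step 2. [r5c3∈{2}] r5c3's peers cover all but 2 ⇒ r5c3=2.
Step 3. [r8c9∈{5}] r8c9 is down to just 5, so r8c9=5.
Step 4. [r5c6∈{1}] nothing but 1 survives at r5c6 ⇒ r5c6=1.
Step 5. [r7c4∈{2}] r7c4 has the single candidate 2, so r7c4=2.
Step 6. [r2c7∈{5}] r2c7 is down to just 5 ⇒ r2c7=5.
Step 7. [r4c8∈{1,4,7}] 7 has one home in col 8: r4c8, so r4c8=7.
Step 8. [r3c2∈{2,5}] r3c2 is the only open cell in col 2 admitting 2, so r3c2=2.
Step 9. [r4c4∈{9}] r4c4 has the single candidate 9, so r4c4=9.
Step 10. [r4c6∈{2}] nothing but 2 survives at r4c6. So r4c6=2.
Step 11. [r7c2∈{5,9}] in col 2, 5 fits only at r7c2. So r7c2=5.
Step 12. [r3c7∈{1}] nothing but 1 survives at r3c7, so r3c7=1.
Step 13. [r3c5∈{5}] only 5 remains possible at r3c5, so r3c5=5.
Step 14. [r2c3∈{9}] nothing but 9 survives at r2c3, so r2c3=9.
Step 15. [r4c9∈{1,8}] 1 has one home in row 4: r4c9, so r4c9=1.
Step 16. [r7c1∈{9}] r7c1 has the single candidate 9. So r7c1=9.
Step 17. [r2c5∈{2}] r2c5 is down to just 2. So r2c5=2.
Step 18. [r6c6∈{7}] only 7 remains possible at r6c6. So r6c6=7.
Step 19. [r9c1∈{2}] r9c1 is down to just 2 ⇒ r9c1=2.
Step 20. [r4c2∈{8}] r4c2 is down to just 8 ⇒ r4c2=8.
Step 21. [r9c6∈{5}] r9c6's peers cover all but 5 ⇒ r9c6=5.
Step 22. [r1c6∈{9}] nothing but 9 survives at r1c6 ⇒ r1c6=9.
Step 23. [r1c5∈{1}] nothing but 1 survives at r1c5 ⇒ r1c5=1.
Step 24. [r6c9∈{2}] r6c9 has the single candidate 2, so r6c9=2.
Step 25. [r5c9∈{8}] nothing but 8 survives at r5c9. So r5c9=8.
Step 26. [r9c3∈{1}] nothing but 1 survives at r9c3 ⇒ r9c3=1.
Step 27. [r7c8∈{1}] r7c8 has the single candidate 1, so r7c8=1.
Step 28. [r9c4∈{6}] r9c4 has the single candidate 6. So r9c4=6.
Step 29. [r8c8∈{4}] nothing but 4 survives at r8c8. So r8c8=4.
Step 30. [r1c7∈{7}] r1c7 has the single candidate 7 ⇒ r1c7=7.
Step 31. [r6c2∈{9}] r6c2 has the single candidate 9, so r6c2=9.
Step 32. [r9c9∈{3}] nothing but 3 survives at r9c9 ⇒ r9c9=3.
Step 33. [r3c1∈{4}] nothing but 4 survives at r3c1, so r3c1=4.
Step 34. [r2c6∈{4}] r2c6's peers cover all but 4, so r2c6=4.
Step 35. [r4c7∈{4}] r4c7's peers cover all but 4, so r4c7=4.
Step 36. [r8c1∈{7}] r8c1 has the single candidate 7 ⇒ r8c1=7.
Step 37. [r5c8∈{5}] r5c8 is down to just 5 ⇒ r5c8=5.
Step 38. [r1c1∈{5}] r1c1 has the single candidate 5 ⇒ r1c1=5.
Step 39. [r4c5∈{3}] r4c5 has the single candidate 3. So r4c5=3.

Answer: 5 6 3 8 1 9 7 2 4 / 8 1 9 7 2 4 5 3 6 / 4 2 7 3 5 6 1 8 9 / 6 8 5 9 3 2 4 7 1 / 3 7 2 4 6 1 9 5 8 / 1 9 4 5 8 7 3 6 2 / 9 5 8 2 4 3 6 1 7 / 7 3 6 1 9 8 2 4 5 / 2 4 1 6 7 5 8 9 3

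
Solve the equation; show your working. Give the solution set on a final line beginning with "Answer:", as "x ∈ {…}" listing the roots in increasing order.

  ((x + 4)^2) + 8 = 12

Step 1. [((x + 4)^2) + 8 = 12] +8 is outermost — subtract 8 both sides, so sub: (x + 4)^2 = 4.
Step 2. [(x + 4)^2 = 4] 4 ≥ 0, LHS is (·)² — take ±√, so sqrt: x + 4 = 2 or -2.
Step 3. [x + 4 = 2 or -2] +4 is outermost — subtract 4 both sides ⇒ sub: x = -2 or -6.

Answer: x ∈ {-6, -2}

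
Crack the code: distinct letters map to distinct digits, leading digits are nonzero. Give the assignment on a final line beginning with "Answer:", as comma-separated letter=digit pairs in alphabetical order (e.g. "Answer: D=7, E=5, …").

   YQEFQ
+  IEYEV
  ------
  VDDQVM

Step 1. [col 1: Q + V ≡ M (mod 10)] several values work for V in column 1 (Q + V ≡ M (mod 10), carry-in 0); try V=1. So V=1.
Step 2. [col 1: Q + V ≡ M (mod 10)] several values work for Q in column 1 (Q + V ≡ M (mod 10), carry-in 0); try Q=9. So Q=9.
Step 3. [col 1: Q + V ≡ M (mod 10)] column 1 reads Q+V+carry(0)=M with Q=9, V=1; with digits 1,9 already taken and all letters distinct, the only value for M is 0, so M=0.
Step 4. [col 2: F + E ≡ V (mod 10)] several values work for E in column 2 (F + E ≡ V (mod 10), carry-in 1); try E=3 ⇒ E=3.
Step 5. [col 2: F + E ≡ V (mod 10)] column 2: given E=3, V=1, carry-in 1, and digits 0,1,3,9 already taken and all letters distinct, F+E≡V (mod 10) forces F=7. So F=7.
Step 6. [col 3: E + Y ≡ Q (mod 10)] from column 3 (E=3, Q=9, carry-in 1, digits 0,1,3,7,9 already taken and all letters distinct): Y must equal 5 ⇒ Y=5.
Step 7. [col 4: Q + E ≡ D (mod 10)] in column 4 we have Q+E≡D with carry-in 0; given Q=9, E=3 and digits 0,1,3,5,7,9 already taken and all letters distinct, that pins D to 2, so D=2.
Step 8. [col 5: Y + I ≡ D (mod 10)] from column 5 (Y=5, D=2, carry-in 1, digits 0,1,2,3,5,7,9 already taken and all letters distinct): I must equal 6 ⇒ I=6.

Answer: D=2, E=3, F=7, I=6, M=0, Q=9, V=1, Y=5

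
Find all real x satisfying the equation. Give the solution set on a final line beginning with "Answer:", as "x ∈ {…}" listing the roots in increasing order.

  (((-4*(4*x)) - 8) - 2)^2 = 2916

Step 1. [(((-4*(4*x)) - 8) - 2)^2 = 2916] √ both sides: 2916 ≥ 0 gives two branches, so sqrt: ((-4*(4*x)) - 8) - 2 = 54 or -54.
Step 2. [((-4*(4*x)) - 8) - 2 = 54 or -54] peel the -2: add 2 from each side ⇒ sub: (-4*(4*x)) - 8 = 56 or -52.
Step 3. [(-4*(4*x)) - 8 = 56 or -52] the outer -8 inverts by adding 8 ⇒ sub: -4*(4*x) = 64 or -44.
Step 4. [-4*(4*x) = 64 or -44] -4·(inner) — divide through by -4, so div: 4*x = -16 or 11.
Step 5. [4*x = -16 or 11] divide by the outer 4 ⇒ div: x = -4 or 11/4.

Answer: x ∈ {-4, 11/4}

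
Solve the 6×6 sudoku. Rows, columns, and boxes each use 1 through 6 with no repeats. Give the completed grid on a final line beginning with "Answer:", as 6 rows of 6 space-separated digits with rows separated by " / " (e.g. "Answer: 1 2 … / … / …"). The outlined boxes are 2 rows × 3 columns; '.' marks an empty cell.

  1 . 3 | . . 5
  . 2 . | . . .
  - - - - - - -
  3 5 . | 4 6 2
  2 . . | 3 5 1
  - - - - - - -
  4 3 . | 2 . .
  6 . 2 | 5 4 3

Step 1. [r1c4∈{6}] only 6 remains possible at r1c4 ⇒ r1c4=6.
Step 2. [r2c3∈{4,5,6}] row 2 places 6 nowhere but r2c3. So r2c3=6.
Step 3. [r5c5∈{1}] r5c5 is down to just 1, so r5c5=1.
Step 4. [r4c3∈{4}] r4c3 has the single candidate 4 ⇒ r4c3=4.
Step 5. [r2c1∈{5}] r2c1's peers cover all but 5. So r2c1=5.
Step 6. [r6c2∈{1}] r6c2 has the single candidate 1 ⇒ r6c2=1.
Step 7. [r4c2∈{6}] nothing but 6 survives at r4c2, so r4c2=6.
Step 8. [r1c2∈{4}] only 4 remains possible at r1c2. So r1c2=4.
Step 9. [r5c6∈{6}] r5c6 is down to just 6. So r5c6=6.
Step 10. [r5c3∈{5}] nothing but 5 survives at r5c3. So r5c3=5.
Step 11. [r1c5∈{2}] nothing but 2 survives at r1c5 ⇒ r1c5=2.
Step 12. [r2c6∈{4}] only 4 remains possible at r2c6, so r2c6=4.
Step 13. [r2c5∈{3}] r2c5 is down to just 3. So r2c5=3.
Step 14. [r2c4∈{1}] nothing but 1 survives at r2c4 ⇒ r2c4=1.
Step 15. [r3c3∈{1}] r3c3 is down to just 1, so r3c3=1.

Answer: 1 4 3 6 2 5 / 5 2 6 1 3 4 / 3 5 1 4 6 2 / 2 6 4 3 5 1 / 4 3 5 2 1 6 / 6 1 2 5 4 3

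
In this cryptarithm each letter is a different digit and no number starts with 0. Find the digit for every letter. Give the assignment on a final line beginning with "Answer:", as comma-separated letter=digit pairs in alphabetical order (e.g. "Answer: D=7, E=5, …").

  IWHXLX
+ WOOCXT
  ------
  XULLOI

Step 1. [col 1: X + T ≡ I (mod 10)] T=9 is one option consistent with column 1 (X + T ≡ I (mod 10), carry-in 0) — take it ⇒ T=9.
Step 2. [col 1: X + T ≡ I (mod 10)] no forcing yet in column 1 (carry-in 0); X=3 is free and consistent — try it. So X=3.
Step 3. [col 1: X + T ≡ I (mod 10)] column 1 reads X+T+carry(0)=I with X=3, T=9; with digits 3,9 already taken and all letters distinct, the only value for I is 2. So I=2.
Step 4. [col 2: L + X ≡ O (mod 10)] several values work for L in column 2 (L + X ≡ O (mod 10), carry-in 1); try L=0 ⇒ L=0.
Step 5. [col 2: L + X ≡ O (mod 10)] column 2 reads L+X+carry(1)=O with L=0, X=3; with digits 0,2,3,9 already taken and all letters distinct, the only value for O is 4, so O=4.
Step 6. [col 3: X + C ≡ L (mod 10)] column 3: given X=3, L=0, carry-in 0, and digits 0,2,3,4,9 already taken and all letters distinct, X+C≡L (mod 10) forces C=7 ⇒ C=7.
Step 7. [col 4: H + O ≡ L (mod 10)] column 4: given O=4, L=0, carry-in 1, and digits 0,2,3,4,7,9 already taken and all letters distinct, H+O≡L (mod 10) forces H=5, so H=5.
Step 8. [col 5: W + O ≡ U (mod 10)] W=1 is one option consistent with column 5 (W + O ≡ U (mod 10), carry-in 1) — take it, so W=1.
Step 9. [col 5: W + O ≡ U (mod 10)] in column 5 we have W+O≡U with carry-in 1; given W=1, O=4 and digits 0,1,2,3,4,5,7,9 already taken and all letters distinct, that pins U to 6 ⇒ U=6.

Answer: C=7, H=5, I=2, L=0, O=4, T=9, U=6, W=1, X=3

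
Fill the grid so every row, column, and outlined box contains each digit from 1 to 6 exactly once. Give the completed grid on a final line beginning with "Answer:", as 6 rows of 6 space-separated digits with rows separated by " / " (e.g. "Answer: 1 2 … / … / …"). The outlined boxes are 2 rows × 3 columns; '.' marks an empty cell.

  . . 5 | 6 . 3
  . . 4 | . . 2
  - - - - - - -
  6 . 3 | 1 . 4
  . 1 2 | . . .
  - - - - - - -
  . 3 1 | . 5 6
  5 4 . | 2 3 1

Step 1. [r2c5∈{1}] r2c5 has the single candidate 1 ⇒ r2c5=1.
Step 2. [r5c1∈{2}] r5c1 is down to just 2. So r5c1=2.
Step 3. [r2c4∈{5}] r2c4's peers cover all but 5. So r2c4=5.
Step 4. [r4c6∈{5}] nothing but 5 survives at r4c6. So r4c6=5.
Step 5. [r4c1∈{4}] r4c1's peers cover all but 4. So r4c1=4.
Step 6. [r1c5∈{4}] r1c5 is down to just 4. So r1c5=4.
Step 7. [r5c4∈{4}] nothing but 4 survives at r5c4 ⇒ r5c4=4.
Step 8. [r1c2∈{2}] only 2 remains possible at r1c2. So r1c2=2.
Step 9. [r1c1∈{1}] r1c1 has the single candidate 1. So r1c1=1.
Step 10. [r4c5∈{6}] r4c5 has the single candidate 6. So r4c5=6.
Step 11. [r3c2∈{5}] r3c2's peers cover all but 5 ⇒ r3c2=5.
Step 12. [r2c2∈{6}] r2c2 is down to just 6, so r2c2=6.
Step 13. [r6c3∈{6}] r6c3's peers cover all but 6 ⇒ r6c3=6.
Step 14. [r4c4∈{3}] nothing but 3 survives at r4c4, so r4c4=3.
Step 15. [r3c5∈{2}] r3c5 is down to just 2, so r3c5=2.
Step 16. [r2c1∈{3}] r2c1 is down to just 3. So r2c1=3.

Answer: 1 2 5 6 4 3 / 3 6 4 5 1 2 / 6 5 3 1 2 4 / 4 1 2 3 6 5 / 2 3 1 4 5 6 / 5 4 6 2 3 1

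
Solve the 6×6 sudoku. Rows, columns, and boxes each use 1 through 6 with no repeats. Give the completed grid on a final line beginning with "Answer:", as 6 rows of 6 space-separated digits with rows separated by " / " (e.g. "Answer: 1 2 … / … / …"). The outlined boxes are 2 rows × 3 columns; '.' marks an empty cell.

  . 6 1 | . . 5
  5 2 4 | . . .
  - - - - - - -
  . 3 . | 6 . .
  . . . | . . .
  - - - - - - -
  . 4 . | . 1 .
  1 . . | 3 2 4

Step 1. [r5c3∈{2,3,5,6}] 3 has one home in col 3: r5c3. So r5c3=3.
Step 2. [r3c6∈{1,2}] 1 has one home in row 3: r3c6. So r3c6=1.
Step 3. [r4c6∈{2,3}] 2 has one home in col 6: r4c6, so r4c6=2.
Step 4. [r4c5∈{3,4,5}] in row 4, 3 fits only at r4c5 ⇒ r4c5=3.
Step 5. [r3c5∈{4,5}] across col 5, 5 lands solely at r3c5, so r3c5=5.
Step 6. [r6c3∈{5,6}] row 6 places 6 nowhere but r6c3. So r6c3=6.
Step 7. [r4c4∈{4}] nothing but 4 survives at r4c4. So r4c4=4.
Step 8. [r4c2∈{1,5}] row 4 places 1 nowhere but r4c2 ⇒ r4c2=1.
Step 9. [r2c6∈{3,6}] in row 2, 3 fits only at r2c6. So r2c6=3.
Step 10. [r5c1∈{2}] only 2 remains possible at r5c1, so r5c1=2.
Step 11. [r2c5∈{6}] r2c5's peers cover all but 6. So r2c5=6.
Step 12. [r1c1∈{3}] nothing but 3 survives at r1c1. So r1c1=3.
Step 13. [r4c3∈{5}] r4c3 has the single candidate 5. So r4c3=5.
Step 14. [r1c5∈{4}] r1c5 is down to just 4 ⇒ r1c5=4.
Step 15. [r4c1∈{6}] r4c1 has the single candidate 6. So r4c1=6.
Step 16. [r2c4∈{1}] nothing but 1 survives at r2c4, so r2c4=1.
Step 17. [r1c4∈{2}] r1c4's peers cover all but 2, so r1c4=2.
Step 18. [r5c4∈{5}] r5c4 has the single candidate 5 ⇒ r5c4=5.
Step 19. [r3c1∈{4}] r3c1's peers cover all but 4 ⇒ r3c1=4.
Step 20. [r3c3∈{2}] only 2 remains possible at r3c3 ⇒ r3c3=2.
Step 21. [r5c6∈{6}] only 6 remains possible at r5c6 ⇒ r5c6=6.
Step 22. [r6c2∈{5}] nothing but 5 survives at r6c2 ⇒ r6c2=5.

Answer: 3 6 1 2 4 5 / 5 2 4 1 6 3 / 4 3 2 6 5 1 / 6 1 5 4 3 2 / 2 4 3 5 1 6 / 1 5 6 3 2 4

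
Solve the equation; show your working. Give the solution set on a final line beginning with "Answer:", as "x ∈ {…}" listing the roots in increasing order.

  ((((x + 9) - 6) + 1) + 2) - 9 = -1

Step 1. [((((x + 9) - 6) + 1) + 2) - 9 = -1] 9 comes off first (add 9). So sub: (((x + 9) - 6) + 1) + 2 = 8.
Step 2. [(((x + 9) - 6) + 1) + 2 = 8] 2 comes off first (subtract 2), so sub: ((x + 9) - 6) + 1 = 6.
Step 3. [((x + 9) - 6) + 1 = 6] the outer +1 inverts by subtracting 1 ⇒ sub: (x + 9) - 6 = 5.
Step 4. [(x + 9) - 6 = 5] the outer -6 inverts by adding 6. So sub: x + 9 = 11.
Step 5. [x + 9 = 11] peel the +9: subtract 9 from each side ⇒ sub: x = 2.

Answer: x ∈ {2}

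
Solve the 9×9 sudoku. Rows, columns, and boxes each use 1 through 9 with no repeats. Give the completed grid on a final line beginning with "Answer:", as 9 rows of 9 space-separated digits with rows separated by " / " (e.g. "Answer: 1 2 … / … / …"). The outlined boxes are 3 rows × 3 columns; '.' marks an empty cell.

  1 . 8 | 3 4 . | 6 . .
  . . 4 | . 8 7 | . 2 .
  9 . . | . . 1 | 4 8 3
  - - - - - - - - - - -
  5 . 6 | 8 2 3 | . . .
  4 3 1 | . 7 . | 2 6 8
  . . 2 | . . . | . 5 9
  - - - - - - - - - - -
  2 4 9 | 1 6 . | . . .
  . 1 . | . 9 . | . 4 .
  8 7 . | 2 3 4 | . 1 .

Step 1. [r4c8∈{7}] r4c8 has the single candidate 7, so r4c8=7.
Step 2. [r3c5∈{5}] nothing but 5 survives at r3c5. So r3c5=5.
Step 3. [r9c3∈{5}] nothing but 5 survives at r9c3 ⇒ r9c3=5.
Step 4. [r1c9∈{5,7}] in row 1, 7 fits only at r1c9. So r1c9=7.
Step 5. [r7c9∈{5}] r7c9 is down to just 5 ⇒ r7c9=5.
Step 6. [r4c7∈{1}] r4c7 has the single candidate 1, so r4c7=1.
Step 7. [r8c1∈{3,6}] box 7 places 6 nowhere but r8c1. So r8c1=6.
Step 8. [r3c4∈{6}] nothing but 6 survives at r3c4. So r3c4=6.
Step 9. [r7c7∈{3,7,8}] row 7 places 7 nowhere but r7c7. So r7c7=7.
Step 10. [r2c4∈{9}] nothing but 9 survives at r2c4, so r2c4=9.
Step 11. [r8c7∈{3,8}] r8c7 is the only open cell in col 7 admitting 8. So r8c7=8.
Step 12. [r5c4∈{5}] r5c4's peers cover all but 5. So r5c4=5.
Step 13. [r1c2∈{2,5}] across row 1, 5 lands solely at r1c2. So r1c2=5.
Step 14. [r5c6∈{9}] r5c6's peers cover all but 9, so r5c6=9.
Step 15. [r6c1∈{7}] r6c1 is down to just 7. So r6c1=7.
Step 16. [r6c7∈{3}] r6c7 is down to just 3. So r6c7=3.
Step 17. [r8c3∈{3}] r8c3 has the single candidate 3 ⇒ r8c3=3.
Step 18. [r8c9∈{2}] r8c9 is down to just 2, so r8c9=2.
Step 19. [r6c2∈{8}] r6c2 is down to just 8 ⇒ r6c2=8.
Step 20. [r2c7∈{5}] only 5 remains possible at r2c7, so r2c7=5.
Step 21. [r3c3∈{7}] r3c3 has the single candidate 7 ⇒ r3c3=7.
Step 22. [r4c2∈{9}] only 9 remains possible at r4c2. So r4c2=9.
Step 23. [r8c6∈{5}] r8c6's peers cover all but 5. So r8c6=5.
Step 24. [r1c6∈{2}] r1c6's peers cover all but 2. So r1c6=2.
Step 25. [r9c9∈{6}] only 6 remains possible at r9c9, so r9c9=6.
Step 26. [r9c7∈{9}] nothing but 9 survives at r9c7 ⇒ r9c7=9.
Step 27. [r4c9∈{4}] r4c9's peers cover all but 4, so r4c9=4.
Step 28. [r3c2∈{2}] only 2 remains possible at r3c2. So r3c2=2.
Step 29. [r2c2∈{6}] r2c2 is down to just 6 ⇒ r2c2=6.
Step 30. [r6c5∈{1}] nothing but 1 survives at r6c5. So r6c5=1.
Step 31. [r7c8∈{3}] r7c8 has the single candidate 3. So r7c8=3.
Step 32. [r2c9∈{1}] nothing but 1 survives at r2c9, so r2c9=1.
Step 33. [r6c4∈{4}] r6c4 is down to just 4. So r6c4=4.
Step 34. [r6c6∈{6}] nothing but 6 survives at r6c6 ⇒ r6c6=6.
Step 35. [r2c1∈{3}] r2c1 has the single candidate 3. So r2c1=3.
Step 36. [r1c8∈{9}] nothing but 9 survives at r1c8. So r1c8=9.
Step 37. [r8c4∈{7}] nothing but 7 survives at r8c4, so r8c4=7.
Step 38. [r7c6∈{8}] r7c6's peers cover all but 8, so r7c6=8.

Answer: 1 5 8 3 4 2 6 9 7 / 3 6 4 9 8 7 5 2 1 / 9 2 7 6 5 1 4 8 3 / 5 9 6 8 2 3 1 7 4 / 4 3 1 5 7 9 2 6 8 / 7 8 2 4 1 6 3 5 9 / 2 4 9 1 6 8 7 3 5 / 6 1 3 7 9 5 8 4 2 / 8 7 5 2 3 4 9 1 6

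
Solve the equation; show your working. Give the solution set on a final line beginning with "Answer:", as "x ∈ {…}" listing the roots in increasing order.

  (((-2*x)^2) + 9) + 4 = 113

Step 1. [(((-2*x)^2) + 9) + 4 = 113] the outer +4 inverts by subtracting 4. So sub: ((-2*x)^2) + 9 = 109.
Step 2. [((-2*x)^2) + 9 = 109] the outer +9 inverts by subtracting 9. So sub: (-2*x)^2 = 100.
Step 3. [(-2*x)^2 = 100] √ both sides: 100 ≥ 0 gives two branches. So sqrt: -2*x = 10 or -10.
Step 4. [-2*x = 10 or -10] divide by the outer -2. So div: x = -5 or 5.

Answer: x ∈ {-5, 5}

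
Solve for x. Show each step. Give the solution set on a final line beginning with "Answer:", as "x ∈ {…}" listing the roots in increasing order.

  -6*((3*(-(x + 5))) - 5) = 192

Step 1. [-6*((3*(-(x + 5))) - 5) = 192] -6·(inner) — divide through by -6, so div: (3*(-(x + 5))) - 5 = -32.
Step 2. [(3*(-(x + 5))) - 5 = -32] 5 comes off first (add 5) ⇒ sub: 3*(-(x + 5)) = -27.
Step 3. [3*(-(x + 5)) = -27] leading coefficient 3: divide by 3. So div: -(x + 5) = -9.
Step 4. [-(x + 5) = -9] LHS negated; negate both sides, so neg: x + 5 = 9.
Step 5. [x + 5 = 9] peel the +5: subtract 5 from each side ⇒ sub: x = 4.

Answer: x ∈ {4}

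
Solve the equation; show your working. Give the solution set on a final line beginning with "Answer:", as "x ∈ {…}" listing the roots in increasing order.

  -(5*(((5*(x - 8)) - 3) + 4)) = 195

Step 1. [-(5*(((5*(x - 8)) - 3) + 4)) = 195] LHS negated; negate both sides. So neg: 5*(((5*(x - 8)) - 3) + 4) = -195.
Step 2. [5*(((5*(x - 8)) - 3) + 4) = -195] 5 out front; divide by 5, so div: ((5*(x - 8)) - 3) + 4 = -39.
Step 3. [((5*(x - 8)) - 3) + 4 = -39] +4 is outermost — subtract 4 both sides. So sub: (5*(x - 8)) - 3 = -43.
Step 4. [(5*(x - 8)) - 3 = -43] -3 is outermost — add 3 both sides ⇒ sub: 5*(x - 8) = -40.
Step 5. [5*(x - 8) = -40] divide by the outer 5, so div: x - 8 = -8.
Step 6. [x - 8 = -8] peel the -8: add 8 from each side ⇒ sub: x = 0.

Answer: x ∈ {0}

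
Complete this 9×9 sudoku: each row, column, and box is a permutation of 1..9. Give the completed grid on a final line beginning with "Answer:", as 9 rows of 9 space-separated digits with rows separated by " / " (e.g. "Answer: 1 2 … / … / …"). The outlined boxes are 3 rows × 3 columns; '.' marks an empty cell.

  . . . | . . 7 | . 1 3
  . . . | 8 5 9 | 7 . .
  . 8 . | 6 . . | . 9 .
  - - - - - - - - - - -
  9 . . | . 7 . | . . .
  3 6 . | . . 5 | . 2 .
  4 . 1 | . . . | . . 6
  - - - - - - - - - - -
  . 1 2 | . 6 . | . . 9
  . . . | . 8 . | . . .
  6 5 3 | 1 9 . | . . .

Step 1. [r1c7∈{2,4,5,6,8}] 8 has one home in row 1: r1c7 ⇒ r1c7=8.
Step 2. [r8c1∈{7}] r8c1 has the single candidate 7, so r8c1=7.
Step 3. [r4c3∈{5,8}] across box 4, 5 lands solely at r4c3 ⇒ r4c3=5.
Step 4. [r8c7∈{1,2,3,4,5,6}] r8c7 is the only open cell in col 7 admitting 6, so r8c7=6.
Step 5. [r8c9∈{1,2,4,5}] row 8 places 1 nowhere but r8c9 ⇒ r8c9=1.
Step 6. [r4c6∈{1,2,3,4,6,8}] in row 4, 6 fits only at r4c6, so r4c6=6.
Step 7. [r3c6∈{1,2,3,4}] col 6 places 1 nowhere but r3c6. So r3c6=1.
Step 8. [r4c2∈{2}] nothing but 2 survives at r4c2. So r4c2=2.
Step 9. [r3c9∈{2,4,5}] r3c9 is the only open cell in col 9 admitting 5. So r3c9=5.
Step 10. [r3c1∈{2}] nothing but 2 survives at r3c1, so r3c1=2.
Step 11. [r3c7∈{4}] only 4 remains possible at r3c7, so r3c7=4.
Step 12. [r7c4∈{3,4,5,7}] r7c4 is the only open cell in col 4 admitting 7, so r7c4=7.
Step 13. [r8c4∈{2,3,4,5}] 5 has one home in col 4: r8c4 ⇒ r8c4=5.
Step 14. [r8c6∈{2,3,4}] 2 has one home in row 8: r8c6, so r8c6=2.
Step 15. [r8c8∈{3,4}] across row 8, 3 lands solely at r8c8 ⇒ r8c8=3.
Step 16. [r1c3∈{4,6,9}] across row 1, 6 lands solely at r1c3. So r1c3=6.
Step 17. [r9c6∈{4}] r9c6 is down to just 4 ⇒ r9c6=4.
Step 18. [r2c3∈{4}] only 4 remains possible at r2c3. So r2c3=4.
Step 19. [r7c8∈{4,5,8}] in row 7, 4 fits only at r7c8, so r7c8=4.
Step 20. [r4c8∈{8}] nothing but 8 survives at r4c8. So r4c8=8.
Step 21. [r6c8∈{5,7}] 5 has one home in col 8: r6c8, so r6c8=5.
Step 22. [r5c9∈{4,7}] box 6 places 7 nowhere but r5c9 ⇒ r5c9=7.
Step 23. [r4c7∈{1,3}] in row 4, 1 fits only at r4c7 ⇒ r4c7=1.
Step 24. [r6c7∈{3,9}] in col 7, 3 fits only at r6c7 ⇒ r6c7=3.
Step 25. [r6c4∈{2,9}] across row 6, 9 lands solely at r6c4 ⇒ r6c4=9.
Step 26. [r5c4∈{4}] r5c4 is down to just 4 ⇒ r5c4=4.
Step 27. [r1c5∈{2,4}] across row 1, 4 lands solely at r1c5, so r1c5=4.
Step 28. [r9c9∈{2,8}] r9c9 is the only open cell in row 9 admitting 8 ⇒ r9c9=8.
Step 29. [r1c2∈{9}] only 9 remains possible at r1c2 ⇒ r1c2=9.
Step 30. [r9c7∈{2}] nothing but 2 survives at r9c7 ⇒ r9c7=2.
Step 31. [r7c7∈{5}] r7c7's peers cover all but 5 ⇒ r7c7=5.
Step 32. [r8c2∈{4}] r8c2's peers cover all but 4, so r8c2=4.
Step 33. [r5c7∈{9}] nothing but 9 survives at r5c7. So r5c7=9.
Step 34. [r5c3∈{8}] nothing but 8 survives at r5c3 ⇒ r5c3=8.
Step 35. [r3c5∈{3}] r3c5's peers cover all but 3. So r3c5=3.
Step 36. [r4c9∈{4}] r4c9's peers cover all but 4 ⇒ r4c9=4.
Step 37. [r2c8∈{6}] only 6 remains possible at r2c8 ⇒ r2c8=6.
Step 38. [r7c1∈{8}] only 8 remains possible at r7c1, so r7c1=8.
Step 39. [r9c8∈{7}] r9c8's peers cover all but 7. So r9c8=7.
Step 40. [r6c2∈{7}] r6c2 is down to just 7 ⇒ r6c2=7.
Step 41. [r2c9∈{2}] r2c9's peers cover all but 2 ⇒ r2c9=2.
Step 42. [r6c6∈{8}] only 8 remains possible at r6c6. So r6c6=8.
Step 43. [r4c4∈{3}] r4c4 has the single candidate 3. So r4c4=3.
Step 44. [r6c5∈{2}] nothing but 2 survives at r6c5, so r6c5=2.
Step 45. [r2c1∈{1}] r2c1 has the single candidate 1, so r2c1=1.
Step 46. [r5c5∈{1}] r5c5 has the single candidate 1, so r5c5=1.
Step 47. [r1c1∈{5}] r1c1 is down to just 5. So r1c1=5.
Step 48. [r2c2∈{3}] nothing but 3 survives at r2c2. So r2c2=3.
Step 49. [r8c3∈{9}] r8c3 has the single candidate 9. So r8c3=9.
Step 50. [r3c3∈{7}] r3c3 is down to just 7. So r3c3=7.
Step 51. [r1c4∈{2}] nothing but 2 survives at r1c4. So r1c4=2.
Step 52. [r7c6∈{3}] r7c6's peers cover all but 3, so r7c6=3.

Answer: 5 9 6 2 4 7 8 1 3 / 1 3 4 8 5 9 7 6 2 / 2 8 7 6 3 1 4 9 5 / 9 2 5 3 7 6 1 8 4 / 3 6 8 4 1 5 9 2 7 / 4 7 1 9 2 8 3 5 6 / 8 1 2 7 6 3 5 4 9 / 7 4 9 5 8 2 6 3 1 / 6 5 3 1 9 4 2 7 8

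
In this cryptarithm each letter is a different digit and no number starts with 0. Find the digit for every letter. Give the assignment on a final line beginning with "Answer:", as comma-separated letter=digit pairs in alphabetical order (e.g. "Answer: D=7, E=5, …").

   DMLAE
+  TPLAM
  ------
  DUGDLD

Step 1. [col 1: E + M ≡ D (mod 10)] several values work for E in column 1 (E + M ≡ D (mod 10), carry-in 0); try E=8 ⇒ E=8.
Step 2. [col 1: E + M ≡ D (mod 10)] D=1 is one option consistent with column 1 (E + M ≡ D (mod 10), carry-in 0) — take it ⇒ D=1.
Step 3. [col 1: E + M ≡ D (mod 10)] column 1 reads E+M+carry(0)=D with E=8, D=1; with digits 1,8 already taken and all letters distinct, the only value for M is 3. So M=3.
Step 4. [col 2: A + A ≡ L (mod 10)] no forcing yet in column 2 (carry-in 1); L=5 is free and consistent — try it. So L=5.
Step 5. [col 2: A + A ≡ L (mod 10)] several values work for A in column 2 (A + A ≡ L (mod 10), carry-in 1); try A=7 ⇒ A=7.
Step 6. [col 4: M + P ≡ G (mod 10)] several values work for P in column 4 (M + P ≡ G (mod 10), carry-in 1); try P=2, so P=2.
Step 7. [col 4: M + P ≡ G (mod 10)] column 4: given M=3, P=2, carry-in 1, and digits 1,2,3,5,7,8 already taken and all letters distinct, M+P≡G (mod 10) forces G=6 ⇒ G=6.
Step 8. [col 5: D + T ≡ U (mod 10)] from column 5 (D=1, carry-in 0, digits 1,2,3,5,6,7,8 already taken and all letters distinct): T must equal 9. So T=9.
Step 9. [col 5: D + T ≡ U (mod 10)] in column 5 we have D+T≡U with carry-in 0; given D=1, T=9 and digits 1,2,3,5,6,7,8,9 already taken and all letters distinct, that pins U to 0. So U=0.

Answer: A=7, D=1, E=8, G=6, L=5, M=3, P=2, T=9, U=0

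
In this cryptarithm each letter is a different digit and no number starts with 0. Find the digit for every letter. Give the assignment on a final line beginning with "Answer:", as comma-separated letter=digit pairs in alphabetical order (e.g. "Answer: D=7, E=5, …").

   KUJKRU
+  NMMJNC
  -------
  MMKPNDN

Step 1. [col 1: U + C ≡ N (mod 10)] several values work for U in column 1 (U + C ≡ N (mod 10), carry-in 0); try U=2. So U=2.
Step 2. [col 1: U + C ≡ N (mod 10)] column 1 (U + C ≡ N (mod 10), carry-in 0) doesn't pin C yet; pick C=6 and continue. So C=6.
Step 3. [M] the sum has 7 digits but both addends have 6; that extra leading digit M is the final carry, namely 1 ⇒ M=1.
Step 4. [col 1: U + C ≡ N (mod 10)] column 1 reads U+C+carry(0)=N with U=2, C=6; with digits 1,2,6 already taken and all letters distinct, the only value for N is 8 ⇒ N=8.
Step 5. [col 2: R + N ≡ D (mod 10)] column 2 (R + N ≡ D (mod 10), carry-in 0) doesn't pin D yet; pick D=7 and continue. So D=7.
Step 6. [col 2: R + N ≡ D (mod 10)] from column 2 (N=8, D=7, carry-in 0, digits 1,2,6,7,8 already taken and all letters distinct): R must equal 9, so R=9.
Step 7. [col 3: K + J ≡ N (mod 10)] several values work for J in column 3 (K + J ≡ N (mod 10), carry-in 1); try J=4, so J=4.
Step 8. [col 3: K + J ≡ N (mod 10)] in column 3 we have K+J≡N with carry-in 1; given J=4, N=8 and digits 1,2,4,6,7,8,9 already taken and all letters distinct, that pins K to 3. So K=3.
Step 9. [col 4: J + M ≡ P (mod 10)] in column 4 we have J+M≡P with carry-in 0; given J=4, M=1 and digits 1,2,3,4,6,7,8,9 already taken and all letters distinct, that pins P to 5. So P=5.

Answer: C=6, D=7, J=4, K=3, M=1, N=8, P=5, R=9, U=2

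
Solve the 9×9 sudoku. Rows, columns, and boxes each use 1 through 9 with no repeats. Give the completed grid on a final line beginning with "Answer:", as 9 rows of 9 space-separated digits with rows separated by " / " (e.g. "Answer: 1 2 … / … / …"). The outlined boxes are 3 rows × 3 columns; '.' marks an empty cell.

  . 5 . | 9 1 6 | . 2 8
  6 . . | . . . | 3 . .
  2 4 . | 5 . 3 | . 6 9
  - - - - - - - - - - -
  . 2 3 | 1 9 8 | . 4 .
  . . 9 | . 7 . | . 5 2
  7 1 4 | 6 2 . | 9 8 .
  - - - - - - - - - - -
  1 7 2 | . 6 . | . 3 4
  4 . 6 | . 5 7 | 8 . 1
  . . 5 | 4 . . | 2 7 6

Step 1. [r9c1∈{3,8,9}] 9 has one home in col 1: r9c1 ⇒ r9c1=9.
Step 2. [r2c4∈{2,7,8}] r2c4 is the only open cell in col 4 admitting 7 ⇒ r2c4=7.
Step 3. [r9c2∈{3,8}] across box 7, 8 lands solely at r9c2 ⇒ r9c2=8.
Step 4. [r5c7∈{1,6}] in row 5, 1 fits only at r5c7. So r5c7=1.
Step 5. [r3c7∈{7}] nothing but 7 survives at r3c7 ⇒ r3c7=7.
Step 6. [r3c3∈{1,8}] in row 3, 1 fits only at r3c3. So r3c3=1.
Step 7. [r2c5∈{4,8}] across col 5, 4 lands solely at r2c5 ⇒ r2c5=4.
Step 8. [r8c2∈{3}] r8c2 is down to just 3, so r8c2=3.
Step 9. [r5c1∈{8}] r5c1 is down to just 8, so r5c1=8.
Step 10. [r1c1∈{3}] r1c1's peers cover all but 3 ⇒ r1c1=3.
Step 11. [r2c8∈{1}] nothing but 1 survives at r2c8, so r2c8=1.
Step 12. [r3c5∈{8}] only 8 remains possible at r3c5, so r3c5=8.
Step 13. [r7c7∈{5}] r7c7's peers cover all but 5, so r7c7=5.
Step 14. [r7c6∈{9}] nothing but 9 survives at r7c6 ⇒ r7c6=9.
Step 15. [r2c6∈{2}] r2c6 is down to just 2. So r2c6=2.
Step 16. [r5c2∈{6}] r5c2 has the single candidate 6, so r5c2=6.
Step 17. [r5c6∈{4}] r5c6 has the single candidate 4. So r5c6=4.
Step 18. [r4c9∈{7}] r4c9 has the single candidate 7, so r4c9=7.
Step 19. [r9c5∈{3}] r9c5 is down to just 3 ⇒ r9c5=3.
Step 20. [r7c4∈{8}] r7c4 is down to just 8, so r7c4=8.
Step 21. [r4c1∈{5}] nothing but 5 survives at r4c1. So r4c1=5.
Step 22. [r2c3∈{8}] only 8 remains possible at r2c3. So r2c3=8.
Step 23. [r6c9∈{3}] r6c9's peers cover all but 3, so r6c9=3.
Step 24. [r1c3∈{7}] nothing but 7 survives at r1c3, so r1c3=7.
Step 25. [r2c9∈{5}] nothing but 5 survives at r2c9 ⇒ r2c9=5.
Step 26. [r6c6∈{5}] r6c6 is down to just 5. So r6c6=5.
Step 27. [r9c6∈{1}] r9c6 has the single candidate 1, so r9c6=1.
Step 28. [r1c7∈{4}] r1c7 is down to just 4 ⇒ r1c7=4.
Step 29. [r2c2∈{9}] nothing but 9 survives at r2c2 ⇒ r2c2=9.
Step 30. [r8c8∈{9}] r8c8 is down to just 9. So r8c8=9.
Step 31. [r5c4∈{3}] r5c4 has the single candidate 3, so r5c4=3.
Step 32. [r4c7∈{6}] nothing but 6 survives at r4c7. So r4c7=6.
Step 33. [r8c4∈{2}] r8c4's peers cover all but 2, so r8c4=2.

Answer: 3 5 7 9 1 6 4 2 8 / 6 9 8 7 4 2 3 1 5 / 2 4 1 5 8 3 7 6 9 / 5 2 3 1 9 8 6 4 7 / 8 6 9 3 7 4 1 5 2 / 7 1 4 6 2 5 9 8 3 / 1 7 2 8 6 9 5 3 4 / 4 3 6 2 5 7 8 9 1 / 9 8 5 4 3 1 2 7 6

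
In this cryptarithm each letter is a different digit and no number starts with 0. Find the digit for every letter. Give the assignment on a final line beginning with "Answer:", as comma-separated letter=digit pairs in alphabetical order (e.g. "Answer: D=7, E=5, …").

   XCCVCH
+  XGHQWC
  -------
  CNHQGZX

Step 1. [col 1: H + C ≡ X (mod 10)] C=1 is one option consistent with column 1 (H + C ≡ X (mod 10), carry-in 0) — take it, so C=1.
Step 2. [col 1: H + C ≡ X (mod 10)] column 1 (H + C ≡ X (mod 10), carry-in 0) doesn't pin H yet; pick H=4 and continue, so H=4.
Step 3. [col 1: H + C ≡ X (mod 10)] column 1: given H=4, C=1, carry-in 0, and digits 1,4 already taken and all letters distinct, H+C≡X (mod 10) forces X=5. So X=5.
Step 4. [col 2: C + W ≡ Z (mod 10)] column 2 (C + W ≡ Z (mod 10), carry-in 0) doesn't pin Z yet; pick Z=9 and continue, so Z=9.
Step 5. [col 2: C + W ≡ Z (mod 10)] column 2 reads C+W+carry(0)=Z with C=1, Z=9; with digits 1,4,5,9 already taken and all letters distinct, the only value for W is 8, so W=8.
Step 6. [col 3: V + Q ≡ G (mod 10)] G=3 is one option consistent with column 3 (V + Q ≡ G (mod 10), carry-in 0) — take it. So G=3.
Step 7. [col 3: V + Q ≡ G (mod 10)] no forcing yet in column 3 (carry-in 0); Q=6 is free and consistent — try it ⇒ Q=6.
Step 8. [col 3: V + Q ≡ G (mod 10)] column 3 reads V+Q+carry(0)=G with Q=6, G=3; with digits 1,3,4,5,6,8,9 already taken and all letters distinct, the only value for V is 7 ⇒ V=7.
Step 9. [col 6: X + X ≡ N (mod 10)] column 6 reads X+X+carry(0)=N with X=5; with digits 1,3,4,5,6,7,8,9 already taken and all letters distinct, the only value for N is 0 ⇒ N=0.

Answer: C=1, G=3, H=4, N=0, Q=6, V=7, W=8, X=5, Z=9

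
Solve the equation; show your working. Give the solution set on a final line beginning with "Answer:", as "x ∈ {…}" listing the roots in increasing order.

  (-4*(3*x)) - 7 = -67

Step 1. [(-4*(3*x)) - 7 = -67] -7 is outermost — add 7 both sides ⇒ sub: -4*(3*x) = -60.
Step 2. [-4*(3*x) = -60] divide by the outer -4. So div: 3*x = 15.
Step 3. [3*x = 15] leading coefficient 3: divide by 3. So div: x = 5.

Answer: x ∈ {5}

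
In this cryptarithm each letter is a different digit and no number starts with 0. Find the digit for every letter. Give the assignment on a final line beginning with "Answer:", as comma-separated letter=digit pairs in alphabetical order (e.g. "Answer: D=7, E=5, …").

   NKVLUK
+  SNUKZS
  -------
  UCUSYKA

Step 1. [U] the sum has 7 digits but both addends have 6; that extra leading digit U is the final carry, namely 1, so U=1.
Step 2. [col 1: K + S ≡ A (mod 10)] S=6 is one option consistent with column 1 (K + S ≡ A (mod 10), carry-in 0) — take it ⇒ S=6.
Step 3. [col 1: K + S ≡ A (mod 10)] column 1 (K + S ≡ A (mod 10), carry-in 0) doesn't pin K yet; pick K=3 and continue, so K=3.
Step 4. [col 1: K + S ≡ A (mod 10)] column 1 reads K+S+carry(0)=A with K=3, S=6; with digits 1,3,6 already taken and all letters distinct, the only value for A is 9, so A=9.
Step 5. [col 2: U + Z ≡ K (mod 10)] from column 2 (U=1, K=3, carry-in 0, digits 1,3,6,9 already taken and all letters distinct): Z must equal 2. So Z=2.
Step 6. [col 3: L + K ≡ Y (mod 10)] column 3 (L + K ≡ Y (mod 10), carry-in 0) doesn't pin L yet; pick L=7 and continue ⇒ L=7.
Step 7. [col 3: L + K ≡ Y (mod 10)] in column 3 we have L+K≡Y with carry-in 0; given L=7, K=3 and digits 1,2,3,6,7,9 already taken and all letters distinct, that pins Y to 0, so Y=0.
Step 8. [col 4: V + U ≡ S (mod 10)] column 4 reads V+U+carry(1)=S with U=1, S=6; with digits 0,1,2,3,6,7,9 already taken and all letters distinct, the only value for V is 4. So V=4.
Step 9. [col 5: K + N ≡ U (mod 10)] in column 5 we have K+N≡U with carry-in 0; given K=3, U=1 and digits 0,1,2,3,4,6,7,9 already taken and all letters distinct, that pins N to 8 ⇒ N=8.
Step 10. [col 6: N + S ≡ C (mod 10)] in column 6 we have N+S≡C with carry-in 1; given N=8, S=6 and digits 0,1,2,3,4,6,7,8,9 already taken and all letters distinct, that pins C to 5. So C=5.

Answer: A=9, C=5, K=3, L=7, N=8, S=6, U=1, V=4, Y=0, Z=2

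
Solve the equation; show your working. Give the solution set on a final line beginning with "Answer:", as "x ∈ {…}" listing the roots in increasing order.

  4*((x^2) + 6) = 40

Step 1. [4*((x^2) + 6) = 40] 4 out front; divide by 4. So div: (x^2) + 6 = 10.
Step 2. [(x^2) + 6 = 10] peel the +6: subtract 6 from each side ⇒ sub: x^2 = 4.
Step 3. [x^2 = 4] √ both sides: 4 ≥ 0 gives two branches. So sqrt: x = 2 or -2.

Answer: x ∈ {-2, 2}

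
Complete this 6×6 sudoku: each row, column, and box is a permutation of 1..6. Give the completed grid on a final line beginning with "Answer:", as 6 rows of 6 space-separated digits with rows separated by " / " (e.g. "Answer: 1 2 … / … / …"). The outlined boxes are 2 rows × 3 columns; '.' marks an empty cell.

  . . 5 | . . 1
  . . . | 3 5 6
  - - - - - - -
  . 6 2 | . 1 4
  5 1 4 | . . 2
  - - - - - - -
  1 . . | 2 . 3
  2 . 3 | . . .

Step 1. [r1c4∈{4}] only 4 remains possible at r1c4, so r1c4=4.
Step 2. [r6c4∈{1,5,6}] row 6 places 1 nowhere but r6c4. So r6c4=1.
Step 3. [r6c5∈{4,6}] 6 has one home in row 6: r6c5, so r6c5=6.
Step 4. [r6c2∈{4,5}] 4 has one home in row 6: r6c2 ⇒ r6c2=4.
Step 5. [r1c2∈{2,3}] in col 2, 3 fits only at r1c2, so r1c2=3.
Step 6. [r2c1∈{4}] r2c1's peers cover all but 4, so r2c1=4.
Step 7. [r3c4∈{5}] r3c4 has the single candidate 5. So r3c4=5.
Step 8. [r5c2∈{5}] r5c2 is down to just 5 ⇒ r5c2=5.
Step 9. [r1c1∈{6}] r1c1's peers cover all but 6. So r1c1=6.
Step 10. [r1c5∈{2}] nothing but 2 survives at r1c5, so r1c5=2.
Step 11. [r6c6∈{5}] nothing but 5 survives at r6c6, so r6c6=5.
Step 12. [r4c5∈{3}] r4c5 has the single candidate 3 ⇒ r4c5=3.
Step 13. [r3c1∈{3}] only 3 remains possible at r3c1. So r3c1=3.
Step 14. [r2c2∈{2}] nothing but 2 survives at r2c2, so r2c2=2.
Step 15. [r2c3∈{1}] only 1 remains possible at r2c3. So r2c3=1.
Step 16. [r5c5∈{4}] r5c5 has the single candidate 4. So r5c5=4.
Step 17. [r5c3∈{6}] only 6 remains possible at r5c3 ⇒ r5c3=6.
Step 18. [r4c4∈{6}] only 6 remains possible at r4c4, so r4c4=6.

Answer: 6 3 5 4 2 1 / 4 2 1 3 5 6 / 3 6 2 5 1 4 / 5 1 4 6 3 2 / 1 5 6 2 4 3 / 2 4 3 1 6 5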